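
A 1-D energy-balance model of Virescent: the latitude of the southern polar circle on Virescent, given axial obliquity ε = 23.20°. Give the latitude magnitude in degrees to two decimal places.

66.80°

The polar circle is the lowest latitude that experiences at least one full rotation of continuous darkness at the northern-summer solstice; it lies at |φ| = 90° − ε = 90° − 23.20° = 66.80°.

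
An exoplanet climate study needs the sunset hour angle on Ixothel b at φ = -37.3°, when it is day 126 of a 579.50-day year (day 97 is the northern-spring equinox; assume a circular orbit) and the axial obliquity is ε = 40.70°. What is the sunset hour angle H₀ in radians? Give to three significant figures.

Solar longitude: λ_s = 360° × (126 − 97)/579.50 = 18.016°.
sin δ = sin 40.70° × sin 18.016° = 0.20168, so δ = +11.635°.
cos H₀ = −tan φ · tan δ = −tan(-37.3°) × tan(+11.635°) = 0.1569, so H₀ = 1.4133 rad = 80.98°.

H₀ = 1.41 rad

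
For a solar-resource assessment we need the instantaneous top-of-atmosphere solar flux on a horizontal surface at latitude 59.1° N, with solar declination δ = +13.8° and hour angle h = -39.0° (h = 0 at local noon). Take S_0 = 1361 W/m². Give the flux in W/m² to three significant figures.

cos θ_z = sin ϕ sin δ + cos ϕ cos δ cos h = 0.204677 + 0.387576 = 0.592253.
Flux = S_0 · cos θ_z = 1361 × 0.592253 = 806.1 W/m².

806 W/m²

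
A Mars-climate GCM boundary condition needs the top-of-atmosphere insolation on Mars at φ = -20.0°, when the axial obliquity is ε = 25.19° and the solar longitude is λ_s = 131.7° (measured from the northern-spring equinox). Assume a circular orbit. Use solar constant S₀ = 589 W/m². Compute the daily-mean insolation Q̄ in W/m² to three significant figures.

Solar declination: sin δ = sin ε · sin λ_s = sin 25.19° × sin 131.7° = 0.31779, so δ = +18.529°.
cos H₀ = −tan(-20.0°) tan(+18.529°) = 0.1220, H₀ = 1.4485 rad.
Bracket: H₀ sin φ sin δ + cos φ cos δ sin H₀ = 1.4485×-0.34202×0.31779 + 0.93969×0.94816×0.99253 = -0.157438 + 0.884321 = 0.726883.
Q̄ = (S₀/π) × [bracket] = (589/π) × 0.726883 = 136.3 W/m².

Q̄ ≈ 136 W/m²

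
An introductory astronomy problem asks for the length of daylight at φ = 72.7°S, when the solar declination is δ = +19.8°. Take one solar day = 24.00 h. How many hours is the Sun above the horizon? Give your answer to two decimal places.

0.00 h

cos H₀ = −tan φ · tan δ = 1.1559 ≥ 1, so the Sun never rises (polar night) and H₀ = 0.
Daylight = 2H₀/(2π) × 24.00 h = (0.0000/π) × 24.00 = 0.00 h.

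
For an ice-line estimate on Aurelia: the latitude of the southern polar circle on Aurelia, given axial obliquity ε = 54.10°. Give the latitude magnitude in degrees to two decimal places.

The polar circle is the lowest latitude that experiences at least one full rotation of continuous darkness at the northern-summer solstice; it lies at |ϕ| = 90° − ε = 90° − 54.10° = 35.90°.

35.90°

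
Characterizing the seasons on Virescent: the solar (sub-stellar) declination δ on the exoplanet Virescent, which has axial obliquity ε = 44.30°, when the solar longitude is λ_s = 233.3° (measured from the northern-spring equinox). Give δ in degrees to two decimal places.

δ = -34.05°

sin δ = sin ε · sin λ_s = sin 44.30° × sin 233.3° = -0.559972.
δ = arcsin(-0.559972) = -34.05°.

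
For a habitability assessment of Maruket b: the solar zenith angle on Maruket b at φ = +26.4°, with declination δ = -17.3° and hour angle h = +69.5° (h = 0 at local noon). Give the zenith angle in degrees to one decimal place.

θ_z = 80.4°

cos θ_z = sin φ sin δ + cos φ cos δ cos h = -0.132223 + 0.299494 = 0.167271.
θ_z = arccos(0.167271) = 80.4°.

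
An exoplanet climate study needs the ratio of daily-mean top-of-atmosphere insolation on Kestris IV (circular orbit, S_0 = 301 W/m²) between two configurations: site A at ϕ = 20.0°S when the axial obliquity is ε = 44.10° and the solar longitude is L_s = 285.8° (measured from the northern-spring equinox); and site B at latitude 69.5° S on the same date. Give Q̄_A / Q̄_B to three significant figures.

Q̄_A / Q̄_B ≈ 0.556

— Configuration A (ϕ=-20.0°):
Solar declination: sin δ = sin ε · sin L_s = sin 44.10° × sin 285.8° = -0.66962, so δ = -42.038°.
cos h₀ = −tan(-20.0°) tan(-42.038°) = -0.3282, h₀ = 1.9051 rad.
Bracket: h₀ sin ϕ sin δ + cos ϕ cos δ sin h₀ = 1.9051×-0.34202×-0.66962 + 0.93969×0.74270×0.94462 = 0.436313 + 0.659258 = 1.095571.
Q̄ = (S_0/π) × [bracket] = (301/π) × 1.095571 = 104.97 W/m².
— Configuration B (ϕ=-69.5°):
cos h₀ = −tan(-69.5°) tan(-42.038°) = -2.4114 ≤ −1 ⇒ polar day, h₀ = π.
Bracket: h₀ sin ϕ sin δ + cos ϕ cos δ sin h₀ = 3.1416×-0.93667×-0.66962 + 0.35021×0.74270×0.00000 = 1.970452 + 0.000000 = 1.970452.
Q̄ = (S_0/π) × [bracket] = (301/π) × 1.970452 = 188.79 W/m².
Ratio Q̄_A / Q̄_B = 104.97 / 188.79 = 0.5560.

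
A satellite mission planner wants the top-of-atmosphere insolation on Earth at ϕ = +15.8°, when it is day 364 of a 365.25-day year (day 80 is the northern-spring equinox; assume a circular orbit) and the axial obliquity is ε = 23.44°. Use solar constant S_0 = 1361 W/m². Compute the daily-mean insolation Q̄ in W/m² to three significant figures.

Q̄ ≈ 314 W/m²

Solar longitude: L_s = 360° × (364 − 80)/365.25 = 279.918°.
sin δ = sin 23.44° × sin 279.918° = -0.39184, so δ = -23.069°.
cos h₀ = −tan(+15.8°) tan(-23.069°) = 0.1205, h₀ = 1.4500 rad.
Bracket: h₀ sin ϕ sin δ + cos ϕ cos δ sin h₀ = 1.4500×0.27228×-0.39184 + 0.96222×0.92003×0.99271 = -0.154701 + 0.878818 = 0.724117.
Q̄ = (S_0/π) × [bracket] = (1361/π) × 0.724117 = 313.7 W/m².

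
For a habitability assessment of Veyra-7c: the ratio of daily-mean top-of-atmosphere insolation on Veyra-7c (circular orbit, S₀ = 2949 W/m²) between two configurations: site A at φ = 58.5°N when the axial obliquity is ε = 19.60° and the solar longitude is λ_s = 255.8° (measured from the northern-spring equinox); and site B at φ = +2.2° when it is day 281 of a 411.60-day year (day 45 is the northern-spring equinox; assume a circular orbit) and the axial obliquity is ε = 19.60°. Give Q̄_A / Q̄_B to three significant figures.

Q̄_A / Q̄_B ≈ 0.142

— Configuration A (φ=+58.5°):
Solar declination: sin δ = sin ε · sin λ_s = sin 19.60° × sin 255.8° = -0.32520, so δ = -18.978°.
cos H₀ = −tan(+58.5°) tan(-18.978°) = 0.5612, H₀ = 0.9750 rad.
Bracket: H₀ sin φ sin δ + cos φ cos δ sin H₀ = 0.9750×0.85264×-0.32520 + 0.52250×0.94564×0.82769 = -0.270347 + 0.408959 = 0.138612.
Q̄ = (S₀/π) × [bracket] = (2949/π) × 0.138612 = 130.11 W/m².
— Configuration B (φ=+2.2°):
Solar longitude: λ_s = 360° × (281 − 45)/411.60 = 206.414°.
sin δ = sin 19.60° × sin 206.414° = -0.14923, so δ = -8.582°.
cos H₀ = −tan(+2.2°) tan(-8.582°) = 0.0058, H₀ = 1.5650 rad.
Bracket: H₀ sin φ sin δ + cos φ cos δ sin H₀ = 1.5650×0.03839×-0.14923 + 0.99926×0.98880×0.99998 = -0.008966 + 0.988049 = 0.979083.
Q̄ = (S₀/π) × [bracket] = (2949/π) × 0.979083 = 919.06 W/m².
Ratio Q̄_A / Q̄_B = 130.11 / 919.06 = 0.1416.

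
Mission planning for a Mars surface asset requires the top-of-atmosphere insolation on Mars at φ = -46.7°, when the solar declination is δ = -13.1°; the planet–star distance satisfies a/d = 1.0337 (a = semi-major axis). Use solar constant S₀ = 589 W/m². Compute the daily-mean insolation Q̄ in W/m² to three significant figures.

Q̄ ≈ 190 W/m²

cos H₀ = −tan(-46.7°) tan(-13.100°) = -0.2469, H₀ = 1.8203 rad.
Bracket: H₀ sin φ sin δ + cos φ cos δ sin H₀ = 1.8203×-0.72777×-0.22665 + 0.68582×0.97398×0.96903 = 0.300257 + 0.647288 = 0.947545.
Inverse-square distance factor (a/d)² = 1.0337² = 1.068536.
Q̄ = (S₀/π) × 1.068536 × [bracket] = (589/π) × 1.068536 × 0.947545 = 189.8 W/m².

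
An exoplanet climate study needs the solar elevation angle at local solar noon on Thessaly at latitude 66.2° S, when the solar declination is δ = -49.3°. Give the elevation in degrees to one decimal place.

73.1°

At local noon the hour angle is zero, so the zenith angle equals |ϕ − δ| = |-66.2° − (-49.300°)| = 16.900°.
Elevation = 90° − 16.900° = 73.1°.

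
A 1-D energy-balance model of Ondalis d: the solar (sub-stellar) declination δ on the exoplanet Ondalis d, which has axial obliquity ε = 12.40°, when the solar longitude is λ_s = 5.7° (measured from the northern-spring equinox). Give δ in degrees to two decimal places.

sin δ = sin ε · sin λ_s = sin 12.40° × sin 5.7° = 0.021327.
δ = arcsin(0.021327) = +1.22°.

δ = +1.22°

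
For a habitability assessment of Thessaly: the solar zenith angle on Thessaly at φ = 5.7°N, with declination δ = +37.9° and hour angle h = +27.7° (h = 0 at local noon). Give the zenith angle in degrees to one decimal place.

θ_z = 40.9°

cos θ_z = sin φ sin δ + cos φ cos δ cos h = 0.061011 + 0.695196 = 0.756207.
θ_z = arccos(0.756207) = 40.9°.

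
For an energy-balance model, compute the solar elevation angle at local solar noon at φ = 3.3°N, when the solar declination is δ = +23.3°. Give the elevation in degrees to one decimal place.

At local noon the hour angle is zero, so the zenith angle equals |φ − δ| = |+3.3° − (+23.300°)| = 20.000°.
Elevation = 90° − 20.000° = 70.0°.

70.0°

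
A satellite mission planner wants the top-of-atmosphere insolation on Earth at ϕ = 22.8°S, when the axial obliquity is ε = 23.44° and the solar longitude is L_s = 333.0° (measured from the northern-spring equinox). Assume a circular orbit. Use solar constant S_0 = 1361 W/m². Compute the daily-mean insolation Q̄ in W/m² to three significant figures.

Solar declination: sin δ = sin ε · sin L_s = sin 23.44° × sin 333.0° = -0.18059, so δ = -10.404°.
cos h₀ = −tan(-22.8°) tan(-10.404°) = -0.0772, h₀ = 1.6481 rad.
Bracket: h₀ sin ϕ sin δ + cos ϕ cos δ sin h₀ = 1.6481×-0.38752×-0.18059 + 0.92186×0.98356×0.99702 = 0.115338 + 0.904003 = 1.019341.
Q̄ = (S_0/π) × [bracket] = (1361/π) × 1.019341 = 441.6 W/m².

Q̄ ≈ 442 W/m²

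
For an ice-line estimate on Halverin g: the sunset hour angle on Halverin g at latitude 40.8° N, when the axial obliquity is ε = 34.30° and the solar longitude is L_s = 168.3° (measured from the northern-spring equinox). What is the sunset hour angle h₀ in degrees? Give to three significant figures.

Solar declination: sin δ = sin ε · sin L_s = sin 34.30° × sin 168.3° = 0.11428, so δ = +6.562°.
cos h₀ = −tan ϕ · tan δ = −tan(+40.8°) × tan(+6.562°) = -0.0993, so h₀ = 1.6703 rad = 95.70°.

h₀ = 95.7°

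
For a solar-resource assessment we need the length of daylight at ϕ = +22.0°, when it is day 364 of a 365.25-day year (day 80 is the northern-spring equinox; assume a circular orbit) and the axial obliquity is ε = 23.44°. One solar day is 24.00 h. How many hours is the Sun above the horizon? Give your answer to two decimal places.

Solar longitude: L_s = 360° × (364 − 80)/365.25 = 279.918°.
sin δ = sin 23.44° × sin 279.918° = -0.39184, so δ = -23.069°.
cos h₀ = −tan ϕ · tan δ = −tan(+22.0°) × tan(-23.069°) = 0.1721, so h₀ = 1.3979 rad = 80.09°.
Daylight = 2h₀/(2π) × 24.00 h = (1.3979/π) × 24.00 = 10.68 h.

10.68 h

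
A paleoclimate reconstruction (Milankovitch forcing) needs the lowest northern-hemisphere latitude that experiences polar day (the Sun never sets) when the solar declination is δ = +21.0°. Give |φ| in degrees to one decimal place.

Polar day requires cos H₀ = −tan φ tan δ ≤ −1, i.e. tan φ tan δ ≥ 1.
The boundary is |tan φ| · |tan δ| = 1, so |φ| = 90° − |δ| = 90° − 21.0° = 69.0° in the northern hemisphere.

|φ| = 69.0°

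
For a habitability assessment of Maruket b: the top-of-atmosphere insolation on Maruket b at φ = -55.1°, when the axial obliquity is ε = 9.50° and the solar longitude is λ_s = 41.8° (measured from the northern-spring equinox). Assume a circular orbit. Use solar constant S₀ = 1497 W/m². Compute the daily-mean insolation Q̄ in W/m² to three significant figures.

Q̄ ≈ 207 W/m²

Solar declination: sin δ = sin ε · sin λ_s = sin 9.50° × sin 41.8° = 0.11001, so δ = +6.316°.
cos H₀ = −tan(-55.1°) tan(+6.316°) = 0.1587, H₀ = 1.4115 rad.
Bracket: H₀ sin φ sin δ + cos φ cos δ sin H₀ = 1.4115×-0.82015×0.11001 + 0.57215×0.99393×0.98733 = -0.127352 + 0.561472 = 0.434120.
Q̄ = (S₀/π) × [bracket] = (1497/π) × 0.434120 = 206.9 W/m².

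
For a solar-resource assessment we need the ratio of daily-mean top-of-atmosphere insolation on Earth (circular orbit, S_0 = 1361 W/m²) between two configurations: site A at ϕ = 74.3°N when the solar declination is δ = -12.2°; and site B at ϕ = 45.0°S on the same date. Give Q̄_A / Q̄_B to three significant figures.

— Configuration A (ϕ=+74.3°):
cos h₀ = −tan(+74.3°) tan(-12.200°) = 0.7692, h₀ = 0.6932 rad.
Bracket: h₀ sin ϕ sin δ + cos ϕ cos δ sin h₀ = 0.6932×0.96269×-0.21132 + 0.27060×0.97742×0.63903 = -0.141022 + 0.169017 = 0.027995.
Q̄ = (S_0/π) × [bracket] = (1361/π) × 0.027995 = 12.128 W/m².
— Configuration B (ϕ=-45.0°):
cos h₀ = −tan(-45.0°) tan(-12.200°) = -0.2162, h₀ = 1.7887 rad.
Bracket: h₀ sin ϕ sin δ + cos ϕ cos δ sin h₀ = 1.7887×-0.70711×-0.21132 + 0.70711×0.97742×0.97635 = 0.267279 + 0.674798 = 0.942077.
Q̄ = (S_0/π) × [bracket] = (1361/π) × 0.942077 = 408.13 W/m².
Ratio Q̄_A / Q̄_B = 12.128 / 408.13 = 0.02972.

Q̄_A / Q̄_B ≈ 0.0297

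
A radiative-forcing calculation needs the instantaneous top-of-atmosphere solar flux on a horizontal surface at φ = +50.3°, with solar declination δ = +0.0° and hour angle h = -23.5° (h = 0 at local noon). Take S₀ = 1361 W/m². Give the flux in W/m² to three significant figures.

797 W/m²

cos θ_z = sin φ sin δ + cos φ cos δ cos h = 0.000000 + 0.585788 = 0.585788.
Flux = S₀ · cos θ_z = 1361 × 0.585788 = 797.3 W/m².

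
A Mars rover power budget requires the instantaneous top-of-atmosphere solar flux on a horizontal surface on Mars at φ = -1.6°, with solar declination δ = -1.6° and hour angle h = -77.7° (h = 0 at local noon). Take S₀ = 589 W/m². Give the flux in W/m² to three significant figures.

cos θ_z = sin φ sin δ + cos φ cos δ cos h = 0.000780 + 0.212864 = 0.213644.
Flux = S₀ · cos θ_z = 589 × 0.213644 = 125.8 W/m².

126 W/m²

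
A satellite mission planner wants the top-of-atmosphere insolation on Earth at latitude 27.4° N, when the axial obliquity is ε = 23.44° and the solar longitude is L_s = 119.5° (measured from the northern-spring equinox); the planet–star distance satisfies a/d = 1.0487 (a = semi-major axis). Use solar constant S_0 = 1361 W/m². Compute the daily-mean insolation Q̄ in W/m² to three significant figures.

Q̄ ≈ 523 W/m²

Solar declination: sin δ = sin ε · sin L_s = sin 23.44° × sin 119.5° = 0.34622, so δ = +20.256°.
cos h₀ = −tan(+27.4°) tan(+20.256°) = -0.1913, h₀ = 1.7633 rad.
Bracket: h₀ sin ϕ sin δ + cos ϕ cos δ sin h₀ = 1.7633×0.46020×0.34622 + 0.88782×0.93815×0.98153 = 0.280947 + 0.817525 = 1.098472.
Inverse-square distance factor (a/d)² = 1.0487² = 1.099772.
Q̄ = (S_0/π) × 1.099772 × [bracket] = (1361/π) × 1.099772 × 1.098472 = 523.4 W/m².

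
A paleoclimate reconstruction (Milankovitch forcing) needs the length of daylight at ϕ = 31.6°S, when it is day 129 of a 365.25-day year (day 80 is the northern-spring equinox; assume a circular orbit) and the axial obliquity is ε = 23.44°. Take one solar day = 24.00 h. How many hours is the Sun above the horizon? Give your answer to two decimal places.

Solar longitude: L_s = 360° × (129 − 80)/365.25 = 48.296°.
sin δ = sin 23.44° × sin 48.296° = 0.29698, so δ = +17.277°.
cos h₀ = −tan ϕ · tan δ = −tan(-31.6°) × tan(+17.277°) = 0.1913, so h₀ = 1.3783 rad = 78.97°.
Daylight = 2h₀/(2π) × 24.00 h = (1.3783/π) × 24.00 = 10.53 h.

10.53 h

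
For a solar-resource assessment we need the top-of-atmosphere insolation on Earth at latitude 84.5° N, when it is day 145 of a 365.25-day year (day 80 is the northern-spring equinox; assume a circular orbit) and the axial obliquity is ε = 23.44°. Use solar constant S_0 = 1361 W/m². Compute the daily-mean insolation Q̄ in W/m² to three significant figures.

Solar longitude: L_s = 360° × (145 − 80)/365.25 = 64.066°.
sin δ = sin 23.44° × sin 64.066° = 0.35773, so δ = +20.961°.
cos h₀ = −tan(+84.5°) tan(+20.961°) = -3.9784 ≤ −1 ⇒ polar day, h₀ = π.
Bracket: h₀ sin ϕ sin δ + cos ϕ cos δ sin h₀ = 3.1416×0.99540×0.35773 + 0.09585×0.93383×0.00000 = 1.118675 + 0.000000 = 1.118675.
Q̄ = (S_0/π) × [bracket] = (1361/π) × 1.118675 = 484.6 W/m².

Q̄ ≈ 485 W/m²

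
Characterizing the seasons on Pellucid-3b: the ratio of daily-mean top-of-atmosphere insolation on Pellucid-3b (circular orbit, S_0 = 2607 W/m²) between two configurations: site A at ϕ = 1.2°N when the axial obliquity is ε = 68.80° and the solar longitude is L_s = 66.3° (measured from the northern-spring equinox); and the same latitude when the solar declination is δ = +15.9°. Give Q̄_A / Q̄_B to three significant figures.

— Configuration A (ϕ=+1.2°):
Solar declination: sin δ = sin ε · sin L_s = sin 68.80° × sin 66.3° = 0.85369, so δ = +58.616°.
cos h₀ = −tan(+1.2°) tan(+58.616°) = -0.0343, h₀ = 1.6051 rad.
Bracket: h₀ sin ϕ sin δ + cos ϕ cos δ sin h₀ = 1.6051×0.02094×0.85369 + 0.99978×0.52077×0.99941 = 0.028693 + 0.520348 = 0.549041.
Q̄ = (S_0/π) × [bracket] = (2607/π) × 0.549041 = 455.61 W/m².
— Configuration B (ϕ=+1.2°):
cos h₀ = −tan(+1.2°) tan(+15.900°) = -0.0060, h₀ = 1.5768 rad.
Bracket: h₀ sin ϕ sin δ + cos ϕ cos δ sin h₀ = 1.5768×0.02094×0.27396 + 0.99978×0.96174×0.99998 = 0.009046 + 0.961509 = 0.970555.
Q̄ = (S_0/π) × [bracket] = (2607/π) × 0.970555 = 805.40 W/m².
Ratio Q̄_A / Q̄_B = 455.61 / 805.40 = 0.5657.

Q̄_A / Q̄_B ≈ 0.566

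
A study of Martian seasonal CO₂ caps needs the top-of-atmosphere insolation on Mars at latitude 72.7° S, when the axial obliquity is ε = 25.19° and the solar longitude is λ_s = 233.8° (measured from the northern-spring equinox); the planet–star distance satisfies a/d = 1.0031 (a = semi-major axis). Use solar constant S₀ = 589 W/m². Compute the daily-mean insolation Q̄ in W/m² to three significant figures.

Solar declination: sin δ = sin ε · sin λ_s = sin 25.19° × sin 233.8° = -0.34346, so δ = -20.088°.
cos H₀ = −tan(-72.7°) tan(-20.088°) = -1.1741 ≤ −1 ⇒ polar day, H₀ = π.
Bracket: H₀ sin φ sin δ + cos φ cos δ sin H₀ = 3.1416×-0.95476×-0.34346 + 0.29737×0.93917×0.00000 = 1.030199 + 0.000000 = 1.030199.
Inverse-square distance factor (a/d)² = 1.0031² = 1.006210.
Q̄ = (S₀/π) × 1.006210 × [bracket] = (589/π) × 1.006210 × 1.030199 = 194.3 W/m².

Q̄ ≈ 194 W/m²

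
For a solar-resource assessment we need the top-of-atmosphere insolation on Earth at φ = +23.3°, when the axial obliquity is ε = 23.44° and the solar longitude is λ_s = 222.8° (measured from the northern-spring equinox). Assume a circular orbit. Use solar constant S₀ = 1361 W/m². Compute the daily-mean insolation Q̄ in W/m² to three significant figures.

Solar declination: sin δ = sin ε · sin λ_s = sin 23.44° × sin 222.8° = -0.27027, so δ = -15.681°.
cos H₀ = −tan(+23.3°) tan(-15.681°) = 0.1209, H₀ = 1.4496 rad.
Bracket: H₀ sin φ sin δ + cos φ cos δ sin H₀ = 1.4496×0.39555×-0.27027 + 0.91845×0.96278×0.99266 = -0.154970 + 0.877775 = 0.722805.
Q̄ = (S₀/π) × [bracket] = (1361/π) × 0.722805 = 313.1 W/m².

Q̄ ≈ 313 W/m²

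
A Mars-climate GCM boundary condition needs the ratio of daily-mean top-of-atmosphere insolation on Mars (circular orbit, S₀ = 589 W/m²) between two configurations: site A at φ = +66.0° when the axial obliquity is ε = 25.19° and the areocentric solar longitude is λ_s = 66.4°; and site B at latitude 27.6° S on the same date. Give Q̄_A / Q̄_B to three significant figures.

Q̄_A / Q̄_B ≈ 2.03

— Configuration A (φ=+66.0°):
sin δ = sin 25.19° × sin 66.4° = 0.39002, so δ = +22.956°.
cos H₀ = −tan(+66.0°) tan(+22.956°) = -0.9513, H₀ = 2.8284 rad.
Bracket: H₀ sin φ sin δ + cos φ cos δ sin H₀ = 2.8284×0.91355×0.39002 + 0.40674×0.92080×0.30811 = 1.007767 + 0.115395 = 1.123162.
Q̄ = (S₀/π) × [bracket] = (589/π) × 1.123162 = 210.58 W/m².
— Configuration B (φ=-27.6°):
cos H₀ = −tan(-27.6°) tan(+22.956°) = 0.2214, H₀ = 1.3475 rad.
Bracket: H₀ sin φ sin δ + cos φ cos δ sin H₀ = 1.3475×-0.46330×0.39002 + 0.88620×0.92080×0.97517 = -0.243488 + 0.795751 = 0.552263.
Q̄ = (S₀/π) × [bracket] = (589/π) × 0.552263 = 103.54 W/m².
Ratio Q̄_A / Q̄_B = 210.58 / 103.54 = 2.034.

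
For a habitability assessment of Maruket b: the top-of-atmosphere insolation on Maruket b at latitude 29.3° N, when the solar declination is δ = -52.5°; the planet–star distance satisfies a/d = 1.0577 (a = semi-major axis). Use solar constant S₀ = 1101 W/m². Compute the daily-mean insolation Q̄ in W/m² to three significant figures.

Q̄ ≈ 27.7 W/m²

cos H₀ = −tan(+29.3°) tan(-52.500°) = 0.7313, H₀ = 0.7505 rad.
Bracket: H₀ sin φ sin δ + cos φ cos δ sin H₀ = 0.7505×0.48938×-0.79335 + 0.87207×0.60876×0.68202 = -0.291381 + 0.362072 = 0.070691.
Inverse-square distance factor (a/d)² = 1.0577² = 1.118729.
Q̄ = (S₀/π) × 1.118729 × [bracket] = (1101/π) × 1.118729 × 0.070691 = 27.72 W/m².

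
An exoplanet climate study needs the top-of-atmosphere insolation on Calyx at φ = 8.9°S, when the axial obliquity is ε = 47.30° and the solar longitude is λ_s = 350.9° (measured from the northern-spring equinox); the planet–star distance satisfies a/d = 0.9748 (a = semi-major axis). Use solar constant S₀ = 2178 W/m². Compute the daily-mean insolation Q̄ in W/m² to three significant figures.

Solar declination: sin δ = sin ε · sin λ_s = sin 47.30° × sin 350.9° = -0.11623, so δ = -6.675°.
cos H₀ = −tan(-8.9°) tan(-6.675°) = -0.0183, H₀ = 1.5891 rad.
Bracket: H₀ sin φ sin δ + cos φ cos δ sin H₀ = 1.5891×-0.15471×-0.11623 + 0.98796×0.99322×0.99983 = 0.028575 + 0.981095 = 1.009670.
Inverse-square distance factor (a/d)² = 0.9748² = 0.950235.
Q̄ = (S₀/π) × 0.950235 × [bracket] = (2178/π) × 0.950235 × 1.009670 = 665.1 W/m².

Q̄ ≈ 665 W/m²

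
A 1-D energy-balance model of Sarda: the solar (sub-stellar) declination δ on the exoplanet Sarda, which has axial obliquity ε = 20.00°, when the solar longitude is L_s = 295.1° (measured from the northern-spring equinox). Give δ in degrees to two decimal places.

δ = -18.04°

sin δ = sin ε · sin L_s = sin 20.00° × sin 295.1° = -0.309723.
δ = arcsin(-0.309723) = -18.04°.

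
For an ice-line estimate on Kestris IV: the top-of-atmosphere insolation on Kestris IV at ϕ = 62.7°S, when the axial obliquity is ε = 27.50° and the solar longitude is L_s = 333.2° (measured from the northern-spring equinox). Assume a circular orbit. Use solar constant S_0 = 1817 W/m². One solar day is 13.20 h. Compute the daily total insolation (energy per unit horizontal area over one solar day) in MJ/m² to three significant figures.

21.4 MJ/m²

Solar declination: sin δ = sin ε · sin L_s = sin 27.50° × sin 333.2° = -0.20819, so δ = -12.016°.
cos h₀ = −tan(-62.7°) tan(-12.016°) = -0.4124, h₀ = 1.9959 rad.
Bracket: h₀ sin ϕ sin δ + cos ϕ cos δ sin h₀ = 1.9959×-0.88862×-0.20819 + 0.45865×0.97809×0.91100 = 0.369245 + 0.408675 = 0.777920.
Q̄ = (S_0/π) × [bracket] = (1817/π) × 0.777920 = 449.92 W/m².
Daily total = Q̄ × 13.20 h × 3600 s/h = 449.92 × 13.20 × 3600 / 10⁶ = 21.38 MJ/m².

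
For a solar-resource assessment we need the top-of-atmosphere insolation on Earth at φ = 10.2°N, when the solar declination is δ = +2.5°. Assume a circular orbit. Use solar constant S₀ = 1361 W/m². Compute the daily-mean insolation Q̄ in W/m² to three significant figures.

cos H₀ = −tan(+10.2°) tan(+2.500°) = -0.0079, H₀ = 1.5787 rad.
Bracket: H₀ sin φ sin δ + cos φ cos δ sin H₀ = 1.5787×0.17708×0.04362 + 0.98420×0.99905×0.99997 = 0.012194 + 0.983236 = 0.995430.
Q̄ = (S₀/π) × [bracket] = (1361/π) × 0.995430 = 431.2 W/m².

Q̄ ≈ 431 W/m²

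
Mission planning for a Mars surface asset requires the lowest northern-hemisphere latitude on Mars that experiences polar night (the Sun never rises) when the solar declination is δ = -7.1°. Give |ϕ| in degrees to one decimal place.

Polar night requires cos h₀ = −tan ϕ tan δ ≥ 1, i.e. tan ϕ tan δ ≤ −1.
The boundary is |tan ϕ| · |tan δ| = 1, so |ϕ| = 90° − |δ| = 90° − 7.1° = 82.9° in the northern hemisphere.

|ϕ| = 82.9°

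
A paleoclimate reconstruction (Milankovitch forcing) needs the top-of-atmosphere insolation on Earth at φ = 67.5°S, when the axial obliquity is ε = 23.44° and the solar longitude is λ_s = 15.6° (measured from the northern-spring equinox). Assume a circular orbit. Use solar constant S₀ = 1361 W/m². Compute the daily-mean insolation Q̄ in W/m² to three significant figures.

Solar declination: sin δ = sin ε · sin λ_s = sin 23.44° × sin 15.6° = 0.10697, so δ = +6.141°.
cos H₀ = −tan(-67.5°) tan(+6.141°) = 0.2597, H₀ = 1.3080 rad.
Bracket: H₀ sin φ sin δ + cos φ cos δ sin H₀ = 1.3080×-0.92388×0.10697 + 0.38268×0.99426×0.96568 = -0.129266 + 0.367425 = 0.238159.
Q̄ = (S₀/π) × [bracket] = (1361/π) × 0.238159 = 103.2 W/m².

Q̄ ≈ 103 W/m²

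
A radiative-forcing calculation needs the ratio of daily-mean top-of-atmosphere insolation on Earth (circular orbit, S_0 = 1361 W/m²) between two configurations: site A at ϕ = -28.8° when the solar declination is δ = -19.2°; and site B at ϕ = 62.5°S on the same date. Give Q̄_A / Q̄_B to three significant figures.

— Configuration A (ϕ=-28.8°):
cos h₀ = −tan(-28.8°) tan(-19.200°) = -0.1914, h₀ = 1.7634 rad.
Bracket: h₀ sin ϕ sin δ + cos ϕ cos δ sin h₀ = 1.7634×-0.48175×-0.32887 + 0.87631×0.94438×0.98150 = 0.279381 + 0.812260 = 1.091641.
Q̄ = (S_0/π) × [bracket] = (1361/π) × 1.091641 = 472.92 W/m².
— Configuration B (ϕ=-62.5°):
cos h₀ = −tan(-62.5°) tan(-19.200°) = -0.6690, h₀ = 2.3036 rad.
Bracket: h₀ sin ϕ sin δ + cos ϕ cos δ sin h₀ = 2.3036×-0.88701×-0.32887 + 0.46175×0.94438×0.74330 = 0.671985 + 0.324129 = 0.996114.
Q̄ = (S_0/π) × [bracket] = (1361/π) × 0.996114 = 431.54 W/m².
Ratio Q̄_A / Q̄_B = 472.92 / 431.54 = 1.096.

Q̄_A / Q̄_B ≈ 1.10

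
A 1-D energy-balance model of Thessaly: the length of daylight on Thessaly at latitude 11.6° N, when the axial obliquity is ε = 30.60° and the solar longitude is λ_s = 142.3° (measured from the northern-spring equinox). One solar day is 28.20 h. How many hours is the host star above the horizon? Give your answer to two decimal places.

14.70 h

Solar declination: sin δ = sin ε · sin λ_s = sin 30.60° × sin 142.3° = 0.31129, so δ = +18.137°.
cos H₀ = −tan φ · tan δ = −tan(+11.6°) × tan(+18.137°) = -0.0672, so H₀ = 1.6381 rad = 93.86°.
Daylight = 2H₀/(2π) × 28.20 h = (1.6381/π) × 28.20 = 14.70 h.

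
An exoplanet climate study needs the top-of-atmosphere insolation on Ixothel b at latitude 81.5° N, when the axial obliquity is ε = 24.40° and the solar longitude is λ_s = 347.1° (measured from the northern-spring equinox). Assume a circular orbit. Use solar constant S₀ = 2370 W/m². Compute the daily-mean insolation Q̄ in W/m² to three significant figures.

Q̄ ≈ 25.0 W/m²

Solar declination: sin δ = sin ε · sin λ_s = sin 24.40° × sin 347.1° = -0.09223, so δ = -5.292°.
cos H₀ = −tan(+81.5°) tan(-5.292°) = 0.6197, H₀ = 0.9024 rad.
Bracket: H₀ sin φ sin δ + cos φ cos δ sin H₀ = 0.9024×0.98902×-0.09223 + 0.14781×0.99574×0.78481 = -0.082315 + 0.115509 = 0.033194.
Q̄ = (S₀/π) × [bracket] = (2370/π) × 0.033194 = 25.04 W/m².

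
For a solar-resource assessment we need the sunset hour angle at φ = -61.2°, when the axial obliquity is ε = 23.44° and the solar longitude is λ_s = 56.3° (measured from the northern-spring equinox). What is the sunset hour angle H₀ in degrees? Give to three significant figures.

H₀ = 50.4°

Solar declination: sin δ = sin ε · sin λ_s = sin 23.44° × sin 56.3° = 0.33094, so δ = +19.326°.
cos H₀ = −tan φ · tan δ = −tan(-61.2°) × tan(+19.326°) = 0.6379, so H₀ = 0.8790 rad = 50.36°.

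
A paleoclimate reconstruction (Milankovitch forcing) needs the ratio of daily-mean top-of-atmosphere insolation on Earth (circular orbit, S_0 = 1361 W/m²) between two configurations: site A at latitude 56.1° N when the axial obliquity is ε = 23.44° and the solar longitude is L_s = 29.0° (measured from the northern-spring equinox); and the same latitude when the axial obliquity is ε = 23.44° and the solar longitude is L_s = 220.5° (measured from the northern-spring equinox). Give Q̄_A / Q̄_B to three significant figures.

— Configuration A (ϕ=+56.1°):
Solar declination: sin δ = sin ε · sin L_s = sin 23.44° × sin 29.0° = 0.19285, so δ = +11.119°.
cos h₀ = −tan(+56.1°) tan(+11.119°) = -0.2925, h₀ = 1.8676 rad.
Bracket: h₀ sin ϕ sin δ + cos ϕ cos δ sin h₀ = 1.8676×0.83001×0.19285 + 0.55775×0.98123×0.95627 = 0.298942 + 0.523348 = 0.822290.
Q̄ = (S_0/π) × [bracket] = (1361/π) × 0.822290 = 356.23 W/m².
— Configuration B (ϕ=+56.1°):
Solar declination: sin δ = sin ε · sin L_s = sin 23.44° × sin 220.5° = -0.25834, so δ = -14.972°.
cos h₀ = −tan(+56.1°) tan(-14.972°) = 0.3980, h₀ = 1.1615 rad.
Bracket: h₀ sin ϕ sin δ + cos ϕ cos δ sin h₀ = 1.1615×0.83001×-0.25834 + 0.55775×0.96605×0.91740 = -0.249054 + 0.494308 = 0.245254.
Q̄ = (S_0/π) × [bracket] = (1361/π) × 0.245254 = 106.25 W/m².
Ratio Q̄_A / Q̄_B = 356.23 / 106.25 = 3.353.

Q̄_A / Q̄_B ≈ 3.35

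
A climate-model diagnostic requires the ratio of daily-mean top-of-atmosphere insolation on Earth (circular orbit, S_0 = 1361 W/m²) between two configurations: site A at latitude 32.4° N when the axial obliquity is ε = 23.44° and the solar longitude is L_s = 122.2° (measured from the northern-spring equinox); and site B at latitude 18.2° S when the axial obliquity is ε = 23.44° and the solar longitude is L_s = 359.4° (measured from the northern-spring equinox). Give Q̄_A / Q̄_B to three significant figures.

Q̄_A / Q̄_B ≈ 1.15

— Configuration A (ϕ=+32.4°):
Solar declination: sin δ = sin ε · sin L_s = sin 23.44° × sin 122.2° = 0.33661, so δ = +19.670°.
cos h₀ = −tan(+32.4°) tan(+19.670°) = -0.2269, h₀ = 1.7996 rad.
Bracket: h₀ sin ϕ sin δ + cos ϕ cos δ sin h₀ = 1.7996×0.53583×0.33661 + 0.84433×0.94165×0.97393 = 0.324586 + 0.774336 = 1.098922.
Q̄ = (S_0/π) × [bracket] = (1361/π) × 1.098922 = 476.07 W/m².
— Configuration B (ϕ=-18.2°):
Solar declination: sin δ = sin ε · sin L_s = sin 23.44° × sin 359.4° = -0.00417, so δ = -0.239°.
cos h₀ = −tan(-18.2°) tan(-0.239°) = -0.0014, h₀ = 1.5722 rad.
Bracket: h₀ sin ϕ sin δ + cos ϕ cos δ sin h₀ = 1.5722×-0.31233×-0.00417 + 0.94997×0.99999×1.00000 = 0.002048 + 0.949961 = 0.952009.
Q̄ = (S_0/π) × [bracket] = (1361/π) × 0.952009 = 412.43 W/m².
Ratio Q̄_A / Q̄_B = 476.07 / 412.43 = 1.154.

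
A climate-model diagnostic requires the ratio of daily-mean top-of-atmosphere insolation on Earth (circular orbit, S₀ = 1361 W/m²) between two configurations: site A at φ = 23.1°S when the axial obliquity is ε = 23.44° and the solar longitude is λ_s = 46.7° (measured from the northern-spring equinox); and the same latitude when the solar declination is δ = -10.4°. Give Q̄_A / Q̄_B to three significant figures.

— Configuration A (φ=-23.1°):
Solar declination: sin δ = sin ε · sin λ_s = sin 23.44° × sin 46.7° = 0.28950, so δ = +16.828°.
cos H₀ = −tan(-23.1°) tan(+16.828°) = 0.1290, H₀ = 1.4414 rad.
Bracket: H₀ sin φ sin δ + cos φ cos δ sin H₀ = 1.4414×-0.39234×0.28950 + 0.91982×0.95718×0.99164 = -0.163718 + 0.873073 = 0.709355.
Q̄ = (S₀/π) × [bracket] = (1361/π) × 0.709355 = 307.31 W/m².
— Configuration B (φ=-23.1°):
cos H₀ = −tan(-23.1°) tan(-10.400°) = -0.0783, H₀ = 1.6492 rad.
Bracket: H₀ sin φ sin δ + cos φ cos δ sin H₀ = 1.6492×-0.39234×-0.18052 + 0.91982×0.98357×0.99693 = 0.116805 + 0.901930 = 1.018735.
Q̄ = (S₀/π) × [bracket] = (1361/π) × 1.018735 = 441.34 W/m².
Ratio Q̄_A / Q̄_B = 307.31 / 441.34 = 0.6963.

Q̄_A / Q̄_B ≈ 0.696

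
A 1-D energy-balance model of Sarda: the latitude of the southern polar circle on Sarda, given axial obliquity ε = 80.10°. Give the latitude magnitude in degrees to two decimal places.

9.90°

The polar circle is the lowest latitude that experiences at least one full rotation of continuous darkness at the northern-summer solstice; it lies at |φ| = 90° − ε = 90° − 80.10° = 9.90°.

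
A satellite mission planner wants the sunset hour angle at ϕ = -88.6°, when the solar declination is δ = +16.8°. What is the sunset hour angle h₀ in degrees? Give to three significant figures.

cos h₀ = −tan ϕ · tan δ = 12.3537 ≥ 1, so the Sun never rises (polar night) and h₀ = 0.

h₀ = 0.00°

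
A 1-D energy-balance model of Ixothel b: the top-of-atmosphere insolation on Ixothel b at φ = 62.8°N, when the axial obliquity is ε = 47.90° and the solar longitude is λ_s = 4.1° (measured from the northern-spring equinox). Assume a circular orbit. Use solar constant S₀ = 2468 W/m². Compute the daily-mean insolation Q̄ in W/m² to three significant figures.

Q̄ ≈ 419 W/m²

Solar declination: sin δ = sin ε · sin λ_s = sin 47.90° × sin 4.1° = 0.05305, so δ = +3.041°.
cos H₀ = −tan(+62.8°) tan(+3.041°) = -0.1034, H₀ = 1.6743 rad.
Bracket: H₀ sin φ sin δ + cos φ cos δ sin H₀ = 1.6743×0.88942×0.05305 + 0.45710×0.99859×0.99464 = 0.079000 + 0.454009 = 0.533009.
Q̄ = (S₀/π) × [bracket] = (2468/π) × 0.533009 = 418.7 W/m².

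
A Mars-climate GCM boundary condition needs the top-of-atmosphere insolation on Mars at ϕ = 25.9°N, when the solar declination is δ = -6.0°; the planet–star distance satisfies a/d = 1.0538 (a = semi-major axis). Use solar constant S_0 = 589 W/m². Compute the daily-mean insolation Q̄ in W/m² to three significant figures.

cos h₀ = −tan(+25.9°) tan(-6.000°) = 0.0510, h₀ = 1.5197 rad.
Bracket: h₀ sin ϕ sin δ + cos ϕ cos δ sin h₀ = 1.5197×0.43680×-0.10453 + 0.89956×0.99452×0.99870 = -0.069388 + 0.893467 = 0.824079.
Inverse-square distance factor (a/d)² = 1.0538² = 1.110494.
Q̄ = (S_0/π) × 1.110494 × [bracket] = (589/π) × 1.110494 × 0.824079 = 171.6 W/m².

Q̄ ≈ 172 W/m²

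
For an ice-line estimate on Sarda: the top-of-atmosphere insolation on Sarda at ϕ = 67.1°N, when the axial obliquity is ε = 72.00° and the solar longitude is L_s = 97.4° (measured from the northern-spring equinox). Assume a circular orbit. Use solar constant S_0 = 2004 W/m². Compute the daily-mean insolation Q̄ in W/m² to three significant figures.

Solar declination: sin δ = sin ε · sin L_s = sin 72.00° × sin 97.4° = 0.94314, so δ = +70.585°.
cos h₀ = −tan(+67.1°) tan(+70.585°) = -6.7168 ≤ −1 ⇒ polar day, h₀ = π.
Bracket: h₀ sin ϕ sin δ + cos ϕ cos δ sin h₀ = 3.1416×0.92119×0.94314 + 0.38912×0.33241×0.00000 = 2.729457 + 0.000000 = 2.729457.
Q̄ = (S_0/π) × [bracket] = (2004/π) × 2.729457 = 1741 W/m².

Q̄ ≈ 1.74e+03 W/m²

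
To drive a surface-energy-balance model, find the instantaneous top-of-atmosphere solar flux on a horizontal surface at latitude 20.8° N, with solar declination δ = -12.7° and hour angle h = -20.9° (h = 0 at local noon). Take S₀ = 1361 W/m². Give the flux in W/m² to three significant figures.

cos θ_z = sin φ sin δ + cos φ cos δ cos h = -0.078069 + 0.851952 = 0.773883.
Flux = S₀ · cos θ_z = 1361 × 0.773883 = 1053 W/m².

1.05e+03 W/m²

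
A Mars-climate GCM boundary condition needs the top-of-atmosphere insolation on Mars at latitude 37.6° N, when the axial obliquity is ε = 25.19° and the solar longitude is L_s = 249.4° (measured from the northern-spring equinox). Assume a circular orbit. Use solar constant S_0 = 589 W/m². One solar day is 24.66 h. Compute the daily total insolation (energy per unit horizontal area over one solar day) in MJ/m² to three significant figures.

6.42 MJ/m²

Solar declination: sin δ = sin ε · sin L_s = sin 25.19° × sin 249.4° = -0.39841, so δ = -23.479°.
cos h₀ = −tan(+37.6°) tan(-23.479°) = 0.3345, h₀ = 1.2297 rad.
Bracket: h₀ sin ϕ sin δ + cos ϕ cos δ sin h₀ = 1.2297×0.61015×-0.39841 + 0.79229×0.91721×0.94239 = -0.298928 + 0.684831 = 0.385903.
Q̄ = (S_0/π) × [bracket] = (589/π) × 0.385903 = 72.351 W/m².
Daily total = Q̄ × 24.66 h × 3600 s/h = 72.351 × 24.66 × 3600 / 10⁶ = 6.423 MJ/m².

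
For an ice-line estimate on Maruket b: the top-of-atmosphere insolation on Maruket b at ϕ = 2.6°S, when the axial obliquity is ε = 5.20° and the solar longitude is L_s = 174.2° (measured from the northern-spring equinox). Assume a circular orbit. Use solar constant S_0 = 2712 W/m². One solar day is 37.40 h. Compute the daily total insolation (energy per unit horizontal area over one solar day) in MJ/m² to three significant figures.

Solar declination: sin δ = sin ε · sin L_s = sin 5.20° × sin 174.2° = 0.00916, so δ = +0.525°.
cos h₀ = −tan(-2.6°) tan(+0.525°) = 0.0004, h₀ = 1.5704 rad.
Bracket: h₀ sin ϕ sin δ + cos ϕ cos δ sin h₀ = 1.5704×-0.04536×0.00916 + 0.99897×0.99996×1.00000 = -0.000652 + 0.998930 = 0.998278.
Q̄ = (S_0/π) × [bracket] = (2712/π) × 0.998278 = 861.77 W/m².
Daily total = Q̄ × 37.40 h × 3600 s/h = 861.77 × 37.40 × 3600 / 10⁶ = 116.0 MJ/m².

116 MJ/m²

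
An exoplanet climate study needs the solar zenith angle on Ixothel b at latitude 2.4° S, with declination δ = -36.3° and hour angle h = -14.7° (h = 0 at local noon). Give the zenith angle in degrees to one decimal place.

θ_z = 36.5°

cos θ_z = sin φ sin δ + cos φ cos δ cos h = 0.024791 + 0.778865 = 0.803656.
θ_z = arccos(0.803656) = 36.5°.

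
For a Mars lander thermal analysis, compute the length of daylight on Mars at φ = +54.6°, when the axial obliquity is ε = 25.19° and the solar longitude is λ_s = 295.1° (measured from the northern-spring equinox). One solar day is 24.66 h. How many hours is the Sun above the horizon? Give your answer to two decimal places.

Solar declination: sin δ = sin ε · sin λ_s = sin 25.19° × sin 295.1° = -0.38543, so δ = -22.670°.
cos H₀ = −tan φ · tan δ = −tan(+54.6°) × tan(-22.670°) = 0.5878, so H₀ = 0.9425 rad = 54.00°.
Daylight = 2H₀/(2π) × 24.66 h = (0.9425/π) × 24.66 = 7.40 h.

7.40 h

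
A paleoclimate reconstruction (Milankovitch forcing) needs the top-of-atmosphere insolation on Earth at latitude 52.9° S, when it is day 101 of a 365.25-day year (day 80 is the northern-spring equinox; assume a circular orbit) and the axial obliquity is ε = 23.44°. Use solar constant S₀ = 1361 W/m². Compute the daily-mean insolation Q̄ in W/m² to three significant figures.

Q̄ ≈ 187 W/m²

Solar longitude: λ_s = 360° × (101 − 80)/365.25 = 20.698°.
sin δ = sin 23.44° × sin 20.698° = 0.14060, so δ = +8.082°.
cos H₀ = −tan(-52.9°) tan(+8.082°) = 0.1878, H₀ = 1.3819 rad.
Bracket: H₀ sin φ sin δ + cos φ cos δ sin H₀ = 1.3819×-0.79758×0.14060 + 0.60321×0.99007×0.98221 = -0.154966 + 0.586596 = 0.431630.
Q̄ = (S₀/π) × [bracket] = (1361/π) × 0.431630 = 187.0 W/m².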